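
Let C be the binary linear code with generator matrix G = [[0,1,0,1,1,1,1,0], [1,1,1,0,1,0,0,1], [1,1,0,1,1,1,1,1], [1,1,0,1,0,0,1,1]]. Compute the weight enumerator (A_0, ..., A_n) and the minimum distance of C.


Weight distribution: A_0 = 1, A_2 = 2, A_3 = 3, A_4 = 3, A_5 = 4, A_6 = 2, A_7 = 1. Minimum distance d = 2.

Enumerate all 2^4 = 16 messages m ∈ F_2^4.
For each, compute codeword c = mG in F_2^8, then tally its weight.
  m = 0000 → c = 00000000, weight = 0.
  m = 1000 → c = 01011110, weight = 5.
  m = 0100 → c = 11101001, weight = 5.
  m = 1100 → c = 10110111, weight = 6.
  m = 0010 → c = 11011111, weight = 7.
  m = 1010 → c = 10000001, weight = 2.
  m = 0110 → c = 00110110, weight = 4.
  m = 1110 → c = 01101000, weight = 3.
  m = 0001 → c = 11010011, weight = 5.
  m = 1001 → c = 10001101, weight = 4.
  m = 0101 → c = 00111010, weight = 4.
  m = 1101 → c = 01100100, weight = 3.
  m = 0011 → c = 00001100, weight = 2.
  m = 1011 → c = 01010010, weight = 3.
  m = 0111 → c = 11100101, weight = 5.
  m = 1111 → c = 10111011, weight = 6.
Tally weights:
  weight 0: 1 codewords.
  weight 2: 2 codewords.
  weight 3: 3 codewords.
  weight 4: 3 codewords.
  weight 5: 4 codewords.
  weight 6: 2 codewords.
  weight 7: 1 codewords.
Minimum distance d = smallest w > 0 with A_w > 0 = 2.
Sanity: Σ A_w = 16 = 2^4 = 16 ✓.


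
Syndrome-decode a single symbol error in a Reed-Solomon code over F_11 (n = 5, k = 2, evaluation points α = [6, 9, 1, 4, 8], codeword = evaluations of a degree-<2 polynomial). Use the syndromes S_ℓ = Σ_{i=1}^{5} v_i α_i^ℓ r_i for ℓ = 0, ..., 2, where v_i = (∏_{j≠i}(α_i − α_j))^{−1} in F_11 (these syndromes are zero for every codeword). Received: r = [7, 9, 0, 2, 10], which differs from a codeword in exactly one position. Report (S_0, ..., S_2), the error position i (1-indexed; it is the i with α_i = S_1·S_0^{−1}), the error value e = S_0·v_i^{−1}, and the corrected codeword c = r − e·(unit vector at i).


S = (2, 5, 7), error at position 5, error magnitude e = 9, c = [7, 9, 0, 2, 1].

Step 1: column multipliers v_i = (∏_{j≠i}(α_i − α_j))^{−1} mod 11.
  i = 1 (α = 6): (6−9)(6−1)(6−4)(6−8) = (−3)·5·2·(−2) = 60 ≡ 5, so v_1 = 5^{−1} = 9 (mod 11).
  i = 2 (α = 9): (9−6)(9−1)(9−4)(9−8) = 3·8·5·1 = 120 ≡ 10, so v_2 = 10^{−1} = 10 (mod 11).
  i = 3 (α = 1): (1−6)(1−9)(1−4)(1−8) = (−5)·(−8)·(−3)·(−7) = 840 ≡ 4, so v_3 = 4^{−1} = 3 (mod 11).
  i = 4 (α = 4): (4−6)(4−9)(4−1)(4−8) = (−2)·(−5)·3·(−4) = −120 ≡ 1, so v_4 = 1^{−1} = 1 (mod 11).
  i = 5 (α = 8): (8−6)(8−9)(8−1)(8−4) = 2·(−1)·7·4 = −56 ≡ 10, so v_5 = 10^{−1} = 10 (mod 11).
  v = [9, 10, 3, 1, 10].
Step 2: syndromes of r = [7, 9, 0, 2, 10] (all sums mod 11).
  S_0 = Σ v_i r_i = 9·7 + 10·9 + 3·0 + 1·2 + 10·10 = 255 ≡ 2.
  S_1 = Σ v_i α_i r_i = 9·6·7 + 10·9·9 + 3·1·0 + 1·4·2 + 10·8·10 = 1996 ≡ 5.
  α_i^2 mod 11 = [3, 4, 1, 5, 9].
  S_2 = Σ v_i α_i^2 r_i = 9·3·7 + 10·4·9 + 3·1·0 + 1·5·2 + 10·9·10 = 1459 ≡ 7.
  S = (2, 5, 7) ≠ 0, so r is not a codeword (an error is present).
Step 3: locate the error. For a single error e at position i, S_ℓ = v_i·e·α_i^ℓ, so α_err = S_1/S_0.
  S_0^{−1} = 2^{−1} = 6 (mod 11), so α_err = 5·6 = 30 ≡ 8 = α_5. Error position i = 5.
  Consistency check: S_2/S_1 = 7·9 = 63 ≡ 8 = α_err ✓ (single-error assumption holds).
Step 4: error magnitude e = S_0/v_5 = S_0·∏_{j≠5}(α_5 − α_j) = 2·10 = 20 ≡ 9 (mod 11).
Step 5: correct position 5: c_5 = r_5 − e = 10 − 9 ≡ 1 (mod 11). Hence c = [7, 9, 0, 2, 1].
  Check: interpolating c through the α_i gives m(x) = 3 + 8·x (degree < 2) with m(α_i) = c_i for every i, so c is indeed a codeword.


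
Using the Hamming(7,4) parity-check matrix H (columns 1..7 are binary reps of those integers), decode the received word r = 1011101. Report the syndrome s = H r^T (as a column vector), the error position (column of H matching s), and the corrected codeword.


s = (1, 0, 0)^T, error position = 4, corrected codeword c = 1010101

Compute s = H r^T mod 2 one row at a time:
  s_1 = 1 + 1 + 0 + 1 = 3 ≡ 1 (mod 2).
  s_2 = 0 + 1 + 0 + 1 = 2 ≡ 0 (mod 2).
  s_3 = 1 + 1 + 1 + 1 = 4 ≡ 0 (mod 2).
s = (1, 0, 0)^T — this equals column 4 of H (binary 100), so error is at position 4.
Correct: flip bit 4 of r = 1011101 to get c = 1010101.


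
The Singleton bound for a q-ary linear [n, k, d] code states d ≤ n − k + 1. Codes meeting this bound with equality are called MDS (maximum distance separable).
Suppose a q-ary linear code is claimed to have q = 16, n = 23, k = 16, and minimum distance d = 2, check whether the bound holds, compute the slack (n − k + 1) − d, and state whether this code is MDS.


Singleton RHS = n − k + 1 = 8, slack = 6, bound satisfied, not MDS.

Singleton bound: d ≤ n − k + 1.
Here n = 23, k = 16, so n − k + 1 = 8.
Given d = 2, check d ≤ 8: YES.
Slack = (n − k + 1) − d = 6.
The code is NOT MDS (slack = 6 > 0).
Description: the claimed parameters are [23, 16, 2]_16; such a code would be non-MDS.


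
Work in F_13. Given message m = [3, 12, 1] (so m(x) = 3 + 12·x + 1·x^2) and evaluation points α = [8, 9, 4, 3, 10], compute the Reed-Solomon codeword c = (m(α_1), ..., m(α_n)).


c = [7, 10, 2, 9, 2]

Message polynomial: m(x) = 3 + 12·x + 1·x^2 (mod 13).
For each evaluation point α_i, compute m(α_i) mod 13:
  α_1 = 8: Horner steps 1 → 7 → 7, so m(8) = 7.
  α_2 = 9: Horner steps 1 → 8 → 10, so m(9) = 10.
  α_3 = 4: Horner steps 1 → 3 → 2, so m(4) = 2.
  α_4 = 3: Horner steps 1 → 2 → 9, so m(3) = 9.
  α_5 = 10: Horner steps 1 → 9 → 2, so m(10) = 2.
Codeword c = [7, 10, 2, 9, 2] ∈ F_13^5.


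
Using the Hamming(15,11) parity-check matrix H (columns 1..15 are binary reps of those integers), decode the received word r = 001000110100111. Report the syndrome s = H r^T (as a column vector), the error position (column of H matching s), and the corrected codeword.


s = (1, 0, 1, 0)^T, error position = 10, corrected codeword c = 001000110000111

Compute s = H r^T mod 2 one row at a time:
  s_1 = 1 + 0 + 1 + 0 + 0 + 1 + 1 + 1 = 5 ≡ 1 (mod 2).
  s_2 = 0 + 0 + 0 + 1 + 0 + 1 + 1 + 1 = 4 ≡ 0 (mod 2).
  s_3 = 0 + 1 + 0 + 1 + 1 + 0 + 1 + 1 = 5 ≡ 1 (mod 2).
  s_4 = 0 + 1 + 0 + 1 + 0 + 0 + 1 + 1 = 4 ≡ 0 (mod 2).
s = (1, 0, 1, 0)^T — this equals column 10 of H (binary 1010), so error is at position 10.
Correct: flip bit 10 of r = 001000110100111 to get c = 001000110000111.


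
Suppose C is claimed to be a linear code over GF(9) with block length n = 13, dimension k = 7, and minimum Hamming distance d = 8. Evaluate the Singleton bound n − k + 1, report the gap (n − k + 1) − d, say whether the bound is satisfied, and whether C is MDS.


Singleton RHS = n − k + 1 = 7, slack = -1, bound violated (no such code; not MDS).

Singleton bound: d ≤ n − k + 1.
Here n = 13, k = 7, so n − k + 1 = 7.
Given d = 8, check d ≤ 7: NO.
Slack = (n − k + 1) − d = -1.
The slack is negative: d = 8 exceeds n − k + 1 = 7 by 1, so the Singleton bound is violated and no linear [13, 7, 8]_9 code can exist. In particular it is not MDS (MDS requires d = n − k + 1 exactly).
Description: the claimed parameters are [13, 7, 8]_9; such a code would be impossible (violates the Singleton bound).


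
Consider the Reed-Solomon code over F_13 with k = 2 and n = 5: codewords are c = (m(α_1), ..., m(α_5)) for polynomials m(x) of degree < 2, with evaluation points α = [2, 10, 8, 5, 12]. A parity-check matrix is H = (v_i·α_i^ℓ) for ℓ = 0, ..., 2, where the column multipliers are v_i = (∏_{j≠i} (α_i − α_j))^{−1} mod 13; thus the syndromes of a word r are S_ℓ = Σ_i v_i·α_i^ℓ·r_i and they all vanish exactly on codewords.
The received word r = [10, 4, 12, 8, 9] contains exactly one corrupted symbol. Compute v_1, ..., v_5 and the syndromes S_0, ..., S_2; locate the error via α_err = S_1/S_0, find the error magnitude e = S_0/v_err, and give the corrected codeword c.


S = (1, 5, 12), error at position 4, error magnitude e = 10, c = [10, 4, 12, 11, 9].

Step 1: column multipliers v_i = (∏_{j≠i}(α_i − α_j))^{−1} mod 13.
  i = 1 (α = 2): (2−10)(2−8)(2−5)(2−12) = (−8)·(−6)·(−3)·(−10) = 1440 ≡ 10, so v_1 = 10^{−1} = 4 (mod 13).
  i = 2 (α = 10): (10−2)(10−8)(10−5)(10−12) = 8·2·5·(−2) = −160 ≡ 9, so v_2 = 9^{−1} = 3 (mod 13).
  i = 3 (α = 8): (8−2)(8−10)(8−5)(8−12) = 6·(−2)·3·(−4) = 144 ≡ 1, so v_3 = 1^{−1} = 1 (mod 13).
  i = 4 (α = 5): (5−2)(5−10)(5−8)(5−12) = 3·(−5)·(−3)·(−7) = −315 ≡ 10, so v_4 = 10^{−1} = 4 (mod 13).
  i = 5 (α = 12): (12−2)(12−10)(12−8)(12−5) = 10·2·4·7 = 560 ≡ 1, so v_5 = 1^{−1} = 1 (mod 13).
  v = [4, 3, 1, 4, 1].
Step 2: syndromes of r = [10, 4, 12, 8, 9] (all sums mod 13).
  S_0 = Σ v_i r_i = 4·10 + 3·4 + 1·12 + 4·8 + 1·9 = 105 ≡ 1.
  S_1 = Σ v_i α_i r_i = 4·2·10 + 3·10·4 + 1·8·12 + 4·5·8 + 1·12·9 = 564 ≡ 5.
  α_i^2 mod 13 = [4, 9, 12, 12, 1].
  S_2 = Σ v_i α_i^2 r_i = 4·4·10 + 3·9·4 + 1·12·12 + 4·12·8 + 1·1·9 = 805 ≡ 12.
  S = (1, 5, 12) ≠ 0, so r is not a codeword (an error is present).
Step 3: locate the error. For a single error e at position i, S_ℓ = v_i·e·α_i^ℓ, so α_err = S_1/S_0.
  S_0^{−1} = 1^{−1} = 1 (mod 13), so α_err = 5·1 = 5 ≡ 5 = α_4. Error position i = 4.
  Consistency check: S_2/S_1 = 12·8 = 96 ≡ 5 = α_err ✓ (single-error assumption holds).
Step 4: error magnitude e = S_0/v_4 = S_0·∏_{j≠4}(α_4 − α_j) = 1·10 = 10 ≡ 10 (mod 13).
Step 5: correct position 4: c_4 = r_4 − e = 8 − 10 ≡ 11 (mod 13). Hence c = [10, 4, 12, 11, 9].
  Check: interpolating c through the α_i gives m(x) = 5 + 9·x (degree < 2) with m(α_i) = c_i for every i, so c is indeed a codeword.


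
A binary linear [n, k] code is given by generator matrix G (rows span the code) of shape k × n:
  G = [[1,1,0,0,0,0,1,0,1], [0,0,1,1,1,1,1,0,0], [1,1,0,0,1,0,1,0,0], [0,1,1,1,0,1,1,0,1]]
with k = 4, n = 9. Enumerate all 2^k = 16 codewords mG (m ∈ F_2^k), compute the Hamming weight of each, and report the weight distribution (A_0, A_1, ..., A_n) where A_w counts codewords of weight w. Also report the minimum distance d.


Weight distribution: A_0 = 1, A_1 = 1, A_2 = 1, A_3 = 3, A_4 = 3, A_5 = 3, A_6 = 3, A_7 = 1. Minimum distance d = 1.

Enumerate all 2^4 = 16 messages m ∈ F_2^4.
For each, compute codeword c = mG in F_2^9, then tally its weight.
  m = 0000 → c = 000000000, weight = 0.
  m = 1000 → c = 110000101, weight = 4.
  m = 0100 → c = 001111100, weight = 5.
  m = 1100 → c = 111111001, weight = 7.
  m = 0010 → c = 110010100, weight = 4.
  m = 1010 → c = 000010001, weight = 2.
  m = 0110 → c = 111101000, weight = 5.
  m = 1110 → c = 001101101, weight = 5.
  m = 0001 → c = 011101101, weight = 6.
  m = 1001 → c = 101101000, weight = 4.
  m = 0101 → c = 010010001, weight = 3.
  m = 1101 → c = 100010100, weight = 3.
  m = 0011 → c = 101111001, weight = 6.
  m = 1011 → c = 011111100, weight = 6.
  m = 0111 → c = 100000101, weight = 3.
  m = 1111 → c = 010000000, weight = 1.
Tally weights:
  weight 0: 1 codewords.
  weight 1: 1 codewords.
  weight 2: 1 codewords.
  weight 3: 3 codewords.
  weight 4: 3 codewords.
  weight 5: 3 codewords.
  weight 6: 3 codewords.
  weight 7: 1 codewords.
Minimum distance d = smallest w > 0 with A_w > 0 = 1.
Sanity: Σ A_w = 16 = 2^4 = 16 ✓.


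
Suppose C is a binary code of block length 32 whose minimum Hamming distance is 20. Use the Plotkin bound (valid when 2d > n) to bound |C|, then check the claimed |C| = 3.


Plotkin bound M ≤ 4; given |C| = 3 ≤ bound (satisfied).

Check applicability: 2d = 40, n = 32.
2d − n = 8 > 0, so Plotkin applies.
Compute d/(2d−n) = 20/8 ≈ 2.5000.
⌊d/(2d−n)⌋ = 2.
Plotkin bound: M ≤ 2·2 = 4.
Given |C| = 3, check: satisfied.
This |C| is below the Plotkin bound.


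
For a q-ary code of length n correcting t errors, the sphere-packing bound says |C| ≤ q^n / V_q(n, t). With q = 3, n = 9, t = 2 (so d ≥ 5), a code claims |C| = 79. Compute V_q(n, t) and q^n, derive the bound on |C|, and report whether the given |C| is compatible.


V_q(n, t) = 163, q^n = 19683, Hamming bound = 120, |C| = 79 ≤ bound (satisfied).

Step 1: Compute V_q(n, t) = Σ_{j=0}^2 C(n, j) (q−1)^j.
  j = 0: C(9,0)·(2)^0 = 1·1 = 1.
  j = 1: C(9,1)·(2)^1 = 9·2 = 18.
  j = 2: C(9,2)·(2)^2 = 36·4 = 144.
  V_q(n, t) = 1 + 18 + 144 = 163.
Step 2: q^n = 3^9 = 19683.
Step 3: Hamming bound ⌊q^n / V_q(n,t)⌋ = ⌊19683/163⌋ = 120.
Step 4: Compare |C| = 79 to 120: satisfied.
The claimed |C| lies below the Hamming bound.


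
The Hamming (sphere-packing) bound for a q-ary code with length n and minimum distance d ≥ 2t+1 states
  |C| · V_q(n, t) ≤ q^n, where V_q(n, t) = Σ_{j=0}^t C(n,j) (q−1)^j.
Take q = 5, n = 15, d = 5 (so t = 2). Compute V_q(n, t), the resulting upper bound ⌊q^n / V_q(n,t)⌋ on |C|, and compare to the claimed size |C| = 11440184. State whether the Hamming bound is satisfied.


V_q(n, t) = 1741, q^n = 30517578125, Hamming bound = 17528764, |C| = 11440184 ≤ bound (satisfied).

Step 1: Compute V_q(n, t) = Σ_{j=0}^2 C(n, j) (q−1)^j.
  j = 0: C(15,0)·(4)^0 = 1·1 = 1.
  j = 1: C(15,1)·(4)^1 = 15·4 = 60.
  j = 2: C(15,2)·(4)^2 = 105·16 = 1680.
  V_q(n, t) = 1 + 60 + 1680 = 1741.
Step 2: q^n = 5^15 = 30517578125.
Step 3: Hamming bound ⌊q^n / V_q(n,t)⌋ = ⌊30517578125/1741⌋ = 17528764.
Step 4: Compare |C| = 11440184 to 17528764: satisfied.
The claimed |C| lies below the Hamming bound.


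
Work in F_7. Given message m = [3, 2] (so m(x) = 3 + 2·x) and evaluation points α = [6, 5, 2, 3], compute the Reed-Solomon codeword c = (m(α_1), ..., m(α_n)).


c = [1, 6, 0, 2]

Message polynomial: m(x) = 3 + 2·x (mod 7).
For each evaluation point α_i, compute m(α_i) mod 7:
  α_1 = 6: Horner steps 2 → 1, so m(6) = 1.
  α_2 = 5: Horner steps 2 → 6, so m(5) = 6.
  α_3 = 2: Horner steps 2 → 0, so m(2) = 0.
  α_4 = 3: Horner steps 2 → 2, so m(3) = 2.
Codeword c = [1, 6, 0, 2] ∈ F_7^4.


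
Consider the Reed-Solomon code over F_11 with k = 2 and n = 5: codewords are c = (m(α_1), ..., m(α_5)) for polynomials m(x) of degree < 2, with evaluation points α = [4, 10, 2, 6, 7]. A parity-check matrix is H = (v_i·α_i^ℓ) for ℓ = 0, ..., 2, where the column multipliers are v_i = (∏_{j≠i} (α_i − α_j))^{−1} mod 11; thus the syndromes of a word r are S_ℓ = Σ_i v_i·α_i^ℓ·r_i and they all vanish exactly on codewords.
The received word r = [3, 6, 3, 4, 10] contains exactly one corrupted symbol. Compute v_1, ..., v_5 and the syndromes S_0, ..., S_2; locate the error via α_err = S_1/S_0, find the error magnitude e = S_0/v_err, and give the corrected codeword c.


S = (1, 2, 4), error at position 3, error magnitude e = 1, c = [3, 6, 2, 4, 10].

Step 1: column multipliers v_i = (∏_{j≠i}(α_i − α_j))^{−1} mod 11.
  i = 1 (α = 4): (4−10)(4−2)(4−6)(4−7) = (−6)·2·(−2)·(−3) = −72 ≡ 5, so v_1 = 5^{−1} = 9 (mod 11).
  i = 2 (α = 10): (10−4)(10−2)(10−6)(10−7) = 6·8·4·3 = 576 ≡ 4, so v_2 = 4^{−1} = 3 (mod 11).
  i = 3 (α = 2): (2−4)(2−10)(2−6)(2−7) = (−2)·(−8)·(−4)·(−5) = 320 ≡ 1, so v_3 = 1^{−1} = 1 (mod 11).
  i = 4 (α = 6): (6−4)(6−10)(6−2)(6−7) = 2·(−4)·4·(−1) = 32 ≡ 10, so v_4 = 10^{−1} = 10 (mod 11).
  i = 5 (α = 7): (7−4)(7−10)(7−2)(7−6) = 3·(−3)·5·1 = −45 ≡ 10, so v_5 = 10^{−1} = 10 (mod 11).
  v = [9, 3, 1, 10, 10].
Step 2: syndromes of r = [3, 6, 3, 4, 10] (all sums mod 11).
  S_0 = Σ v_i r_i = 9·3 + 3·6 + 1·3 + 10·4 + 10·10 = 188 ≡ 1.
  S_1 = Σ v_i α_i r_i = 9·4·3 + 3·10·6 + 1·2·3 + 10·6·4 + 10·7·10 = 1234 ≡ 2.
  α_i^2 mod 11 = [5, 1, 4, 3, 5].
  S_2 = Σ v_i α_i^2 r_i = 9·5·3 + 3·1·6 + 1·4·3 + 10·3·4 + 10·5·10 = 785 ≡ 4.
  S = (1, 2, 4) ≠ 0, so r is not a codeword (an error is present).
Step 3: locate the error. For a single error e at position i, S_ℓ = v_i·e·α_i^ℓ, so α_err = S_1/S_0.
  S_0^{−1} = 1^{−1} = 1 (mod 11), so α_err = 2·1 = 2 ≡ 2 = α_3. Error position i = 3.
  Consistency check: S_2/S_1 = 4·6 = 24 ≡ 2 = α_err ✓ (single-error assumption holds).
Step 4: error magnitude e = S_0/v_3 = S_0·∏_{j≠3}(α_3 − α_j) = 1·1 = 1 ≡ 1 (mod 11).
Step 5: correct position 3: c_3 = r_3 − e = 3 − 1 ≡ 2 (mod 11). Hence c = [3, 6, 2, 4, 10].
  Check: interpolating c through the α_i gives m(x) = 1 + 6·x (degree < 2) with m(α_i) = c_i for every i, so c is indeed a codeword.


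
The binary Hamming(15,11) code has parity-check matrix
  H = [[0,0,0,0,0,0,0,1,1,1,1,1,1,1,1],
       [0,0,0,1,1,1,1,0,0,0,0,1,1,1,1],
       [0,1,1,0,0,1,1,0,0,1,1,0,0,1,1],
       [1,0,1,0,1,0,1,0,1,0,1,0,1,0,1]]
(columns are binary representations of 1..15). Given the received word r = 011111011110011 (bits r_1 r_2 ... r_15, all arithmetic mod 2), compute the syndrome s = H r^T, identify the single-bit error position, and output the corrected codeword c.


s = (0, 1, 1, 1)^T, error position = 7, corrected codeword c = 011111111110011

Compute s = H r^T mod 2 one row at a time:
  s_1 = 1 + 1 + 1 + 1 + 0 + 0 + 1 + 1 = 6 ≡ 0 (mod 2).
  s_2 = 1 + 1 + 1 + 0 + 0 + 0 + 1 + 1 = 5 ≡ 1 (mod 2).
  s_3 = 1 + 1 + 1 + 0 + 1 + 1 + 1 + 1 = 7 ≡ 1 (mod 2).
  s_4 = 0 + 1 + 1 + 0 + 1 + 1 + 0 + 1 = 5 ≡ 1 (mod 2).
s = (0, 1, 1, 1)^T — this equals column 7 of H (binary 0111), so error is at position 7.
Correct: flip bit 7 of r = 011111011110011 to get c = 011111111110011.


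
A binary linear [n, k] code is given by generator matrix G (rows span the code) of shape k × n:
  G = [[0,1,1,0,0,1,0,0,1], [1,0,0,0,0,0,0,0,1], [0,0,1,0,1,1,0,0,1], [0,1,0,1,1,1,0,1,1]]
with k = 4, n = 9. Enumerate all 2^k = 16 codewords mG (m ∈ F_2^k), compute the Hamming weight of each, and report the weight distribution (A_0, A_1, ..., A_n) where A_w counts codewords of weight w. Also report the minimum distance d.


Weight distribution: A_0 = 1, A_2 = 2, A_4 = 9, A_6 = 4. Minimum distance d = 2.

Enumerate all 2^4 = 16 messages m ∈ F_2^4.
For each, compute codeword c = mG in F_2^9, then tally its weight.
  m = 0000 → c = 000000000, weight = 0.
  m = 1000 → c = 011001001, weight = 4.
  m = 0100 → c = 100000001, weight = 2.
  m = 1100 → c = 111001000, weight = 4.
  m = 0010 → c = 001011001, weight = 4.
  m = 1010 → c = 010010000, weight = 2.
  m = 0110 → c = 101011000, weight = 4.
  m = 1110 → c = 110010001, weight = 4.
  m = 0001 → c = 010111011, weight = 6.
  m = 1001 → c = 001110010, weight = 4.
  m = 0101 → c = 110111010, weight = 6.
  m = 1101 → c = 101110011, weight = 6.
  m = 0011 → c = 011100010, weight = 4.
  m = 1011 → c = 000101011, weight = 4.
  m = 0111 → c = 111100011, weight = 6.
  m = 1111 → c = 100101010, weight = 4.
Tally weights:
  weight 0: 1 codewords.
  weight 2: 2 codewords.
  weight 4: 9 codewords.
  weight 6: 4 codewords.
Minimum distance d = smallest w > 0 with A_w > 0 = 2.
Sanity: Σ A_w = 16 = 2^4 = 16 ✓.


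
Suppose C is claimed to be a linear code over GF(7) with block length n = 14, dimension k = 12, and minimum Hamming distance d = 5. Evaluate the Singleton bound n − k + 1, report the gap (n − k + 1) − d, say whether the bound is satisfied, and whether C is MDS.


Singleton RHS = n − k + 1 = 3, slack = -2, bound violated (no such code; not MDS).

Singleton bound: d ≤ n − k + 1.
Here n = 14, k = 12, so n − k + 1 = 3.
Given d = 5, check d ≤ 3: NO.
Slack = (n − k + 1) − d = -2.
The slack is negative: d = 5 exceeds n − k + 1 = 3 by 2, so the Singleton bound is violated and no linear [14, 12, 5]_7 code can exist. In particular it is not MDS (MDS requires d = n − k + 1 exactly).
Description: the claimed parameters are [14, 12, 5]_7; such a code would be impossible (violates the Singleton bound).


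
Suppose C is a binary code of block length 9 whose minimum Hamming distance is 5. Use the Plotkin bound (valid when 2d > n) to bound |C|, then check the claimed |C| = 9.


Plotkin bound M ≤ 10; given |C| = 9 ≤ bound (satisfied).

Check applicability: 2d = 10, n = 9.
2d − n = 1 > 0, so Plotkin applies.
Compute d/(2d−n) = 5/1 ≈ 5.0000.
⌊d/(2d−n)⌋ = 5.
Plotkin bound: M ≤ 2·5 = 10.
Given |C| = 9, check: satisfied.
This |C| is below the Plotkin bound.


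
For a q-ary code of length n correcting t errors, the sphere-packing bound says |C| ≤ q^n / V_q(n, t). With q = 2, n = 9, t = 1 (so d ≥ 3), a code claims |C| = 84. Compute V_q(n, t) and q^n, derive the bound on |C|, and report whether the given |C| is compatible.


V_q(n, t) = 10, q^n = 512, Hamming bound = 51, |C| = 84 > bound (violated).

Step 1: Compute V_q(n, t) = Σ_{j=0}^1 C(n, j) (q−1)^j.
  j = 0: C(9,0)·(1)^0 = 1·1 = 1.
  j = 1: C(9,1)·(1)^1 = 9·1 = 9.
  V_q(n, t) = 1 + 9 = 10.
Step 2: q^n = 2^9 = 512.
Step 3: Hamming bound ⌊q^n / V_q(n,t)⌋ = ⌊512/10⌋ = 51.
Step 4: Compare |C| = 84 to 51: violated.
The claimed |C| lies above the Hamming bound, so no 2-ary code of length 9 with d ≥ 3 can have 84 codewords.


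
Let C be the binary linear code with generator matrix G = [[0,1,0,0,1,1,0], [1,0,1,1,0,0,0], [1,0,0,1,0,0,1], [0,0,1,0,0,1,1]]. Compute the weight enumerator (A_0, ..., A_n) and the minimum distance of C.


Weight distribution: A_0 = 1, A_1 = 1, A_2 = 2, A_3 = 4, A_4 = 3, A_5 = 3, A_6 = 2. Minimum distance d = 1.

Enumerate all 2^4 = 16 messages m ∈ F_2^4.
For each, compute codeword c = mG in F_2^7, then tally its weight.
  m = 0000 → c = 0000000, weight = 0.
  m = 1000 → c = 0100110, weight = 3.
  m = 0100 → c = 1011000, weight = 3.
  m = 1100 → c = 1111110, weight = 6.
  m = 0010 → c = 1001001, weight = 3.
  m = 1010 → c = 1101111, weight = 6.
  m = 0110 → c = 0010001, weight = 2.
  m = 1110 → c = 0110111, weight = 5.
  m = 0001 → c = 0010011, weight = 3.
  m = 1001 → c = 0110101, weight = 4.
  m = 0101 → c = 1001011, weight = 4.
  m = 1101 → c = 1101101, weight = 5.
  m = 0011 → c = 1011010, weight = 4.
  m = 1011 → c = 1111100, weight = 5.
  m = 0111 → c = 0000010, weight = 1.
  m = 1111 → c = 0100100, weight = 2.
Tally weights:
  weight 0: 1 codewords.
  weight 1: 1 codewords.
  weight 2: 2 codewords.
  weight 3: 4 codewords.
  weight 4: 3 codewords.
  weight 5: 3 codewords.
  weight 6: 2 codewords.
Minimum distance d = smallest w > 0 with A_w > 0 = 1.
Sanity: Σ A_w = 16 = 2^4 = 16 ✓.


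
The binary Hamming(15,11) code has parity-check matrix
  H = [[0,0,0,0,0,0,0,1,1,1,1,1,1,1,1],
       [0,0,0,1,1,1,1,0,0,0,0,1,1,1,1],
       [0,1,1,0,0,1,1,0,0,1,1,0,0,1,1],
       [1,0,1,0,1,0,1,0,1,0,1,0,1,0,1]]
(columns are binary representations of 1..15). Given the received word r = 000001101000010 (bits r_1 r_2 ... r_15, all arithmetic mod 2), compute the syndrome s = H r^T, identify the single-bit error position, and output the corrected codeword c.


s = (0, 1, 1, 0)^T, error position = 6, corrected codeword c = 000000101000010

Compute s = H r^T mod 2 one row at a time:
  s_1 = 0 + 1 + 0 + 0 + 0 + 0 + 1 + 0 = 2 ≡ 0 (mod 2).
  s_2 = 0 + 0 + 1 + 1 + 0 + 0 + 1 + 0 = 3 ≡ 1 (mod 2).
  s_3 = 0 + 0 + 1 + 1 + 0 + 0 + 1 + 0 = 3 ≡ 1 (mod 2).
  s_4 = 0 + 0 + 0 + 1 + 1 + 0 + 0 + 0 = 2 ≡ 0 (mod 2).
s = (0, 1, 1, 0)^T — this equals column 6 of H (binary 0110), so error is at position 6.
Correct: flip bit 6 of r = 000001101000010 to get c = 000000101000010.


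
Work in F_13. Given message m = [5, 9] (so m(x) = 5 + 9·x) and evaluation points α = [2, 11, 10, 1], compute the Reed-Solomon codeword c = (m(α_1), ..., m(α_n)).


c = [10, 0, 4, 1]

Message polynomial: m(x) = 5 + 9·x (mod 13).
For each evaluation point α_i, compute m(α_i) mod 13:
  α_1 = 2: Horner steps 9 → 10, so m(2) = 10.
  α_2 = 11: Horner steps 9 → 0, so m(11) = 0.
  α_3 = 10: Horner steps 9 → 4, so m(10) = 4.
  α_4 = 1: Horner steps 9 → 1, so m(1) = 1.
Codeword c = [10, 0, 4, 1] ∈ F_13^4.


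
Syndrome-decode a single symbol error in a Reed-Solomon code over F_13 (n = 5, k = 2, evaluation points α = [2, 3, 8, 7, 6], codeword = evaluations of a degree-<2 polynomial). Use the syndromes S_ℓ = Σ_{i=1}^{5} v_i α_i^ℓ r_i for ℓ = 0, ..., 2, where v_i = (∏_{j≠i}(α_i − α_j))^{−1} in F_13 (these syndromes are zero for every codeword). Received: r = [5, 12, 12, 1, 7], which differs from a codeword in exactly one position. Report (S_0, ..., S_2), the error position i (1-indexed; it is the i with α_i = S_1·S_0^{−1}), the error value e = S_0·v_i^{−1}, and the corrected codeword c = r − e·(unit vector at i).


S = (7, 4, 6), error at position 3, error magnitude e = 4, c = [5, 12, 8, 1, 7].

Step 1: column multipliers v_i = (∏_{j≠i}(α_i − α_j))^{−1} mod 13.
  i = 1 (α = 2): (2−3)(2−8)(2−7)(2−6) = (−1)·(−6)·(−5)·(−4) = 120 ≡ 3, so v_1 = 3^{−1} = 9 (mod 13).
  i = 2 (α = 3): (3−2)(3−8)(3−7)(3−6) = 1·(−5)·(−4)·(−3) = −60 ≡ 5, so v_2 = 5^{−1} = 8 (mod 13).
  i = 3 (α = 8): (8−2)(8−3)(8−7)(8−6) = 6·5·1·2 = 60 ≡ 8, so v_3 = 8^{−1} = 5 (mod 13).
  i = 4 (α = 7): (7−2)(7−3)(7−8)(7−6) = 5·4·(−1)·1 = −20 ≡ 6, so v_4 = 6^{−1} = 11 (mod 13).
  i = 5 (α = 6): (6−2)(6−3)(6−8)(6−7) = 4·3·(−2)·(−1) = 24 ≡ 11, so v_5 = 11^{−1} = 6 (mod 13).
  v = [9, 8, 5, 11, 6].
Step 2: syndromes of r = [5, 12, 12, 1, 7] (all sums mod 13).
  S_0 = Σ v_i r_i = 9·5 + 8·12 + 5·12 + 11·1 + 6·7 = 254 ≡ 7.
  S_1 = Σ v_i α_i r_i = 9·2·5 + 8·3·12 + 5·8·12 + 11·7·1 + 6·6·7 = 1187 ≡ 4.
  α_i^2 mod 13 = [4, 9, 12, 10, 10].
  S_2 = Σ v_i α_i^2 r_i = 9·4·5 + 8·9·12 + 5·12·12 + 11·10·1 + 6·10·7 = 2294 ≡ 6.
  S = (7, 4, 6) ≠ 0, so r is not a codeword (an error is present).
Step 3: locate the error. For a single error e at position i, S_ℓ = v_i·e·α_i^ℓ, so α_err = S_1/S_0.
  S_0^{−1} = 7^{−1} = 2 (mod 13), so α_err = 4·2 = 8 ≡ 8 = α_3. Error position i = 3.
  Consistency check: S_2/S_1 = 6·10 = 60 ≡ 8 = α_err ✓ (single-error assumption holds).
Step 4: error magnitude e = S_0/v_3 = S_0·∏_{j≠3}(α_3 − α_j) = 7·8 = 56 ≡ 4 (mod 13).
Step 5: correct position 3: c_3 = r_3 − e = 12 − 4 ≡ 8 (mod 13). Hence c = [5, 12, 8, 1, 7].
  Check: interpolating c through the α_i gives m(x) = 4 + 7·x (degree < 2) with m(α_i) = c_i for every i, so c is indeed a codeword.


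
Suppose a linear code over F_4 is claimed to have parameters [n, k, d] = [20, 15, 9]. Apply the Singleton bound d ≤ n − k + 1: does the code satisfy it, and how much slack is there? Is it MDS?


Singleton RHS = n − k + 1 = 6, slack = -3, bound violated (no such code; not MDS).

Singleton bound: d ≤ n − k + 1.
Here n = 20, k = 15, so n − k + 1 = 6.
Given d = 9, check d ≤ 6: NO.
Slack = (n − k + 1) − d = -3.
The slack is negative: d = 9 exceeds n − k + 1 = 6 by 3, so the Singleton bound is violated and no linear [20, 15, 9]_4 code can exist. In particular it is not MDS (MDS requires d = n − k + 1 exactly).
Description: the claimed parameters are [20, 15, 9]_4; such a code would be impossible (violates the Singleton bound).


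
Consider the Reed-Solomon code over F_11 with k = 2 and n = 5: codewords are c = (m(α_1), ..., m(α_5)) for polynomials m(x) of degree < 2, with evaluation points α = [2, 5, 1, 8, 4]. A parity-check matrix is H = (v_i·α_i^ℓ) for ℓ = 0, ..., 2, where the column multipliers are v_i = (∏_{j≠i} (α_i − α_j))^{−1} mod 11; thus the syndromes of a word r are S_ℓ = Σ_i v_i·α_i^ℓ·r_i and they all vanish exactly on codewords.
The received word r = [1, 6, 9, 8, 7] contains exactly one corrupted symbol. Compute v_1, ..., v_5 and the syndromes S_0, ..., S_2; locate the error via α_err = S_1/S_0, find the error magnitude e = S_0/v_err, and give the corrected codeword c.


S = (5, 3, 4), error at position 2, error magnitude e = 7, c = [1, 10, 9, 8, 7].

Step 1: column multipliers v_i = (∏_{j≠i}(α_i − α_j))^{−1} mod 11.
  i = 1 (α = 2): (2−5)(2−1)(2−8)(2−4) = (−3)·1·(−6)·(−2) = −36 ≡ 8, so v_1 = 8^{−1} = 7 (mod 11).
  i = 2 (α = 5): (5−2)(5−1)(5−8)(5−4) = 3·4·(−3)·1 = −36 ≡ 8, so v_2 = 8^{−1} = 7 (mod 11).
  i = 3 (α = 1): (1−2)(1−5)(1−8)(1−4) = (−1)·(−4)·(−7)·(−3) = 84 ≡ 7, so v_3 = 7^{−1} = 8 (mod 11).
  i = 4 (α = 8): (8−2)(8−5)(8−1)(8−4) = 6·3·7·4 = 504 ≡ 9, so v_4 = 9^{−1} = 5 (mod 11).
  i = 5 (α = 4): (4−2)(4−5)(4−1)(4−8) = 2·(−1)·3·(−4) = 24 ≡ 2, so v_5 = 2^{−1} = 6 (mod 11).
  v = [7, 7, 8, 5, 6].
Step 2: syndromes of r = [1, 6, 9, 8, 7] (all sums mod 11).
  S_0 = Σ v_i r_i = 7·1 + 7·6 + 8·9 + 5·8 + 6·7 = 203 ≡ 5.
  S_1 = Σ v_i α_i r_i = 7·2·1 + 7·5·6 + 8·1·9 + 5·8·8 + 6·4·7 = 784 ≡ 3.
  α_i^2 mod 11 = [4, 3, 1, 9, 5].
  S_2 = Σ v_i α_i^2 r_i = 7·4·1 + 7·3·6 + 8·1·9 + 5·9·8 + 6·5·7 = 796 ≡ 4.
  S = (5, 3, 4) ≠ 0, so r is not a codeword (an error is present).
Step 3: locate the error. For a single error e at position i, S_ℓ = v_i·e·α_i^ℓ, so α_err = S_1/S_0.
  S_0^{−1} = 5^{−1} = 9 (mod 11), so α_err = 3·9 = 27 ≡ 5 = α_2. Error position i = 2.
  Consistency check: S_2/S_1 = 4·4 = 16 ≡ 5 = α_err ✓ (single-error assumption holds).
Step 4: error magnitude e = S_0/v_2 = S_0·∏_{j≠2}(α_2 − α_j) = 5·8 = 40 ≡ 7 (mod 11).
Step 5: correct position 2: c_2 = r_2 − e = 6 − 7 ≡ 10 (mod 11). Hence c = [1, 10, 9, 8, 7].
  Check: interpolating c through the α_i gives m(x) = 6 + 3·x (degree < 2) with m(α_i) = c_i for every i, so c is indeed a codeword.


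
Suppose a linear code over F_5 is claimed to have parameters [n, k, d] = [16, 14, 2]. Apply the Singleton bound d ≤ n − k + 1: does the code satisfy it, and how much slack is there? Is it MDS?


Singleton RHS = n − k + 1 = 3, slack = 1, bound satisfied, not MDS.

Singleton bound: d ≤ n − k + 1.
Here n = 16, k = 14, so n − k + 1 = 3.
Given d = 2, check d ≤ 3: YES.
Slack = (n − k + 1) − d = 1.
The code is NOT MDS (slack = 1 > 0).
Description: the claimed parameters are [16, 14, 2]_5; such a code would be non-MDS.


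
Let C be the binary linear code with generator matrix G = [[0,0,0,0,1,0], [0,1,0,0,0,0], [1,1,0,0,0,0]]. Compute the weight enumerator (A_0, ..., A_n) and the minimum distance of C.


Weight distribution: A_0 = 1, A_1 = 3, A_2 = 3, A_3 = 1. Minimum distance d = 1.

Enumerate all 2^3 = 8 messages m ∈ F_2^3.
For each, compute codeword c = mG in F_2^6, then tally its weight.
  m = 000 → c = 000000, weight = 0.
  m = 100 → c = 000010, weight = 1.
  m = 010 → c = 010000, weight = 1.
  m = 110 → c = 010010, weight = 2.
  m = 001 → c = 110000, weight = 2.
  m = 101 → c = 110010, weight = 3.
  m = 011 → c = 100000, weight = 1.
  m = 111 → c = 100010, weight = 2.
Tally weights:
  weight 0: 1 codewords.
  weight 1: 3 codewords.
  weight 2: 3 codewords.
  weight 3: 1 codewords.
Minimum distance d = smallest w > 0 with A_w > 0 = 1.
Sanity: Σ A_w = 8 = 2^3 = 8 ✓.


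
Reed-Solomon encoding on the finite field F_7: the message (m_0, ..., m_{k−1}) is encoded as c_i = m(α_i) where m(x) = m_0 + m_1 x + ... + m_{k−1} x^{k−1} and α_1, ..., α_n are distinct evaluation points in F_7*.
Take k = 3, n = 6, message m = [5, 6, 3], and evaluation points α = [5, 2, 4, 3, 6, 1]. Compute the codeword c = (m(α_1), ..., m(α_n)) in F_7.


c = [5, 1, 0, 1, 2, 0]

Message polynomial: m(x) = 5 + 6·x + 3·x^2 (mod 7).
For each evaluation point α_i, compute m(α_i) mod 7:
  α_1 = 5: Horner steps 3 → 0 → 5, so m(5) = 5.
  α_2 = 2: Horner steps 3 → 5 → 1, so m(2) = 1.
  α_3 = 4: Horner steps 3 → 4 → 0, so m(4) = 0.
  α_4 = 3: Horner steps 3 → 1 → 1, so m(3) = 1.
  α_5 = 6: Horner steps 3 → 3 → 2, so m(6) = 2.
  α_6 = 1: Horner steps 3 → 2 → 0, so m(1) = 0.
Codeword c = [5, 1, 0, 1, 2, 0] ∈ F_7^6.


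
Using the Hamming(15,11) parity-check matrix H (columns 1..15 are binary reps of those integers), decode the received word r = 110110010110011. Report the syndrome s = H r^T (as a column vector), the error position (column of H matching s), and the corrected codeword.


s = (1, 0, 1, 0)^T, error position = 10, corrected codeword c = 110110010010011

Compute s = H r^T mod 2 one row at a time:
  s_1 = 1 + 0 + 1 + 1 + 0 + 0 + 1 + 1 = 5 ≡ 1 (mod 2).
  s_2 = 1 + 1 + 0 + 0 + 0 + 0 + 1 + 1 = 4 ≡ 0 (mod 2).
  s_3 = 1 + 0 + 0 + 0 + 1 + 1 + 1 + 1 = 5 ≡ 1 (mod 2).
  s_4 = 1 + 0 + 1 + 0 + 0 + 1 + 0 + 1 = 4 ≡ 0 (mod 2).
s = (1, 0, 1, 0)^T — this equals column 10 of H (binary 1010), so error is at position 10.
Correct: flip bit 10 of r = 110110010110011 to get c = 110110010010011.


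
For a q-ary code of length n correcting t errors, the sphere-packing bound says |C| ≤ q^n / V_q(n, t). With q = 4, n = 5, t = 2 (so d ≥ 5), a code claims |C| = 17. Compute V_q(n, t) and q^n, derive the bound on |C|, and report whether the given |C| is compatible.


V_q(n, t) = 106, q^n = 1024, Hamming bound = 9, |C| = 17 > bound (violated).

Step 1: Compute V_q(n, t) = Σ_{j=0}^2 C(n, j) (q−1)^j.
  j = 0: C(5,0)·(3)^0 = 1·1 = 1.
  j = 1: C(5,1)·(3)^1 = 5·3 = 15.
  j = 2: C(5,2)·(3)^2 = 10·9 = 90.
  V_q(n, t) = 1 + 15 + 90 = 106.
Step 2: q^n = 4^5 = 1024.
Step 3: Hamming bound ⌊q^n / V_q(n,t)⌋ = ⌊1024/106⌋ = 9.
Step 4: Compare |C| = 17 to 9: violated.
The claimed |C| lies above the Hamming bound, so no 4-ary code of length 5 with d ≥ 5 can have 17 codewords.


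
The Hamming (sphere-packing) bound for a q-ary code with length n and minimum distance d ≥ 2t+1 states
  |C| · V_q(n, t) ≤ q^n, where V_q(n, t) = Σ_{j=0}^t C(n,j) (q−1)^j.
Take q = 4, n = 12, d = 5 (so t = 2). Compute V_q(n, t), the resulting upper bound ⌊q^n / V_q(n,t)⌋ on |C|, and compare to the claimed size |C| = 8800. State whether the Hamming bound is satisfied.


V_q(n, t) = 631, q^n = 16777216, Hamming bound = 26588, |C| = 8800 ≤ bound (satisfied).

Step 1: Compute V_q(n, t) = Σ_{j=0}^2 C(n, j) (q−1)^j.
  j = 0: C(12,0)·(3)^0 = 1·1 = 1.
  j = 1: C(12,1)·(3)^1 = 12·3 = 36.
  j = 2: C(12,2)·(3)^2 = 66·9 = 594.
  V_q(n, t) = 1 + 36 + 594 = 631.
Step 2: q^n = 4^12 = 16777216.
Step 3: Hamming bound ⌊q^n / V_q(n,t)⌋ = ⌊16777216/631⌋ = 26588.
Step 4: Compare |C| = 8800 to 26588: satisfied.
The claimed |C| lies below the Hamming bound.


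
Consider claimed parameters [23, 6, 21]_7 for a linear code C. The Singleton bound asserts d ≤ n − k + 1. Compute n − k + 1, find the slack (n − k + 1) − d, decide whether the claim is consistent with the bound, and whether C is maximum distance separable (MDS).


Singleton RHS = n − k + 1 = 18, slack = -3, bound violated (no such code; not MDS).

Singleton bound: d ≤ n − k + 1.
Here n = 23, k = 6, so n − k + 1 = 18.
Given d = 21, check d ≤ 18: NO.
Slack = (n − k + 1) − d = -3.
The slack is negative: d = 21 exceeds n − k + 1 = 18 by 3, so the Singleton bound is violated and no linear [23, 6, 21]_7 code can exist. In particular it is not MDS (MDS requires d = n − k + 1 exactly).
Description: the claimed parameters are [23, 6, 21]_7; such a code would be impossible (violates the Singleton bound).


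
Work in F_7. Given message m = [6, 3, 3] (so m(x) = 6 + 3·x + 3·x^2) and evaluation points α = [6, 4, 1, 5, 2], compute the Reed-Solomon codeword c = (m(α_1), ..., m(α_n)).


c = [6, 3, 5, 5, 3]

Message polynomial: m(x) = 6 + 3·x + 3·x^2 (mod 7).
For each evaluation point α_i, compute m(α_i) mod 7:
  α_1 = 6: Horner steps 3 → 0 → 6, so m(6) = 6.
  α_2 = 4: Horner steps 3 → 1 → 3, so m(4) = 3.
  α_3 = 1: Horner steps 3 → 6 → 5, so m(1) = 5.
  α_4 = 5: Horner steps 3 → 4 → 5, so m(5) = 5.
  α_5 = 2: Horner steps 3 → 2 → 3, so m(2) = 3.
Codeword c = [6, 3, 5, 5, 3] ∈ F_7^5.


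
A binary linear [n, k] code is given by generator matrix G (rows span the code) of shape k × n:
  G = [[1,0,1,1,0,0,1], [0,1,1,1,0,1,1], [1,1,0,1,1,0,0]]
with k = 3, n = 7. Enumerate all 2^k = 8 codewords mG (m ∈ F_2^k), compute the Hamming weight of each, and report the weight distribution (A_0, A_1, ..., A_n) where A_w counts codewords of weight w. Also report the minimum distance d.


Weight distribution: A_0 = 1, A_3 = 2, A_4 = 3, A_5 = 2. Minimum distance d = 3.

Enumerate all 2^3 = 8 messages m ∈ F_2^3.
For each, compute codeword c = mG in F_2^7, then tally its weight.
  m = 000 → c = 0000000, weight = 0.
  m = 100 → c = 1011001, weight = 4.
  m = 010 → c = 0111011, weight = 5.
  m = 110 → c = 1100010, weight = 3.
  m = 001 → c = 1101100, weight = 4.
  m = 101 → c = 0110101, weight = 4.
  m = 011 → c = 1010111, weight = 5.
  m = 111 → c = 0001110, weight = 3.
Tally weights:
  weight 0: 1 codewords.
  weight 3: 2 codewords.
  weight 4: 3 codewords.
  weight 5: 2 codewords.
Minimum distance d = smallest w > 0 with A_w > 0 = 3.
Sanity: Σ A_w = 8 = 2^3 = 8 ✓.


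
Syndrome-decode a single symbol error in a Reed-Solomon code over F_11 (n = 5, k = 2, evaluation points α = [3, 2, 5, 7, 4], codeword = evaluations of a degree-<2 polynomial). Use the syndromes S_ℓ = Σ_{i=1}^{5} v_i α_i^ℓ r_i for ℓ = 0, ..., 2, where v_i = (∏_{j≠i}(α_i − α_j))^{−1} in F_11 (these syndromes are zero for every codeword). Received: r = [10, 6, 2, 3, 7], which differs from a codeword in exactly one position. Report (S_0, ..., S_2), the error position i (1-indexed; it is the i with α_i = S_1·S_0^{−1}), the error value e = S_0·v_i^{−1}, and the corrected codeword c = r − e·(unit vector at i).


S = (3, 9, 5), error at position 1, error magnitude e = 9, c = [1, 6, 2, 3, 7].

Step 1: column multipliers v_i = (∏_{j≠i}(α_i − α_j))^{−1} mod 11.
  i = 1 (α = 3): (3−2)(3−5)(3−7)(3−4) = 1·(−2)·(−4)·(−1) = −8 ≡ 3, so v_1 = 3^{−1} = 4 (mod 11).
  i = 2 (α = 2): (2−3)(2−5)(2−7)(2−4) = (−1)·(−3)·(−5)·(−2) = 30 ≡ 8, so v_2 = 8^{−1} = 7 (mod 11).
  i = 3 (α = 5): (5−3)(5−2)(5−7)(5−4) = 2·3·(−2)·1 = −12 ≡ 10, so v_3 = 10^{−1} = 10 (mod 11).
  i = 4 (α = 7): (7−3)(7−2)(7−5)(7−4) = 4·5·2·3 = 120 ≡ 10, so v_4 = 10^{−1} = 10 (mod 11).
  i = 5 (α = 4): (4−3)(4−2)(4−5)(4−7) = 1·2·(−1)·(−3) = 6 ≡ 6, so v_5 = 6^{−1} = 2 (mod 11).
  v = [4, 7, 10, 10, 2].
Step 2: syndromes of r = [10, 6, 2, 3, 7] (all sums mod 11).
  S_0 = Σ v_i r_i = 4·10 + 7·6 + 10·2 + 10·3 + 2·7 = 146 ≡ 3.
  S_1 = Σ v_i α_i r_i = 4·3·10 + 7·2·6 + 10·5·2 + 10·7·3 + 2·4·7 = 570 ≡ 9.
  α_i^2 mod 11 = [9, 4, 3, 5, 5].
  S_2 = Σ v_i α_i^2 r_i = 4·9·10 + 7·4·6 + 10·3·2 + 10·5·3 + 2·5·7 = 808 ≡ 5.
  S = (3, 9, 5) ≠ 0, so r is not a codeword (an error is present).
Step 3: locate the error. For a single error e at position i, S_ℓ = v_i·e·α_i^ℓ, so α_err = S_1/S_0.
  S_0^{−1} = 3^{−1} = 4 (mod 11), so α_err = 9·4 = 36 ≡ 3 = α_1. Error position i = 1.
  Consistency check: S_2/S_1 = 5·5 = 25 ≡ 3 = α_err ✓ (single-error assumption holds).
Step 4: error magnitude e = S_0/v_1 = S_0·∏_{j≠1}(α_1 − α_j) = 3·3 = 9 ≡ 9 (mod 11).
Step 5: correct position 1: c_1 = r_1 − e = 10 − 9 ≡ 1 (mod 11). Hence c = [1, 6, 2, 3, 7].
  Check: interpolating c through the α_i gives m(x) = 5 + 6·x (degree < 2) with m(α_i) = c_i for every i, so c is indeed a codeword.


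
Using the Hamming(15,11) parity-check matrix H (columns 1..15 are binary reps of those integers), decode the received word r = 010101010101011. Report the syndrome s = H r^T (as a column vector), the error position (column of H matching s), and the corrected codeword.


s = (1, 1, 1, 1)^T, error position = 15, corrected codeword c = 010101010101010

Compute s = H r^T mod 2 one row at a time:
  s_1 = 1 + 0 + 1 + 0 + 1 + 0 + 1 + 1 = 5 ≡ 1 (mod 2).
  s_2 = 1 + 0 + 1 + 0 + 1 + 0 + 1 + 1 = 5 ≡ 1 (mod 2).
  s_3 = 1 + 0 + 1 + 0 + 1 + 0 + 1 + 1 = 5 ≡ 1 (mod 2).
  s_4 = 0 + 0 + 0 + 0 + 0 + 0 + 0 + 1 = 1 ≡ 1 (mod 2).
s = (1, 1, 1, 1)^T — this equals column 15 of H (binary 1111), so error is at position 15.
Correct: flip bit 15 of r = 010101010101011 to get c = 010101010101010.
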